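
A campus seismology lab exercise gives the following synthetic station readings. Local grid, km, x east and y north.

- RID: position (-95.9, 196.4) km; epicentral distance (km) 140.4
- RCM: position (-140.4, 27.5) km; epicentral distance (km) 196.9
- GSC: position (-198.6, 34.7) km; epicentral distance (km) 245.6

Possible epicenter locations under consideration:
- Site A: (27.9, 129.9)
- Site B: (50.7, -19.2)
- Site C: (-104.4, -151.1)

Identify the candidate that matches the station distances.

For each candidate, compare |candidate − station| to the reported distance:
Site A: residuals RID 0.1, RCM 0.1, GSC 0.1 → max 0.1 km
Site B: residuals RID 120.3, RCM 0.2, GSC 9.5 → max 120.3 km
Site C: residuals RID 207.2, RCM 14.7, GSC 37.3 → max 207.2 km
Only Site A has all residuals ≈ 0.

Site A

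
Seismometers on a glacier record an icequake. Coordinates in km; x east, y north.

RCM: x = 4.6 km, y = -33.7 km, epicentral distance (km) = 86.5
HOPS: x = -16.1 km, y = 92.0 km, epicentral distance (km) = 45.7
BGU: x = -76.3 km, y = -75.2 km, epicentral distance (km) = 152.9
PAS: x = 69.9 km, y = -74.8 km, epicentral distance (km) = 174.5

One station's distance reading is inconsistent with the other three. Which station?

PAS

Solve using three stations at a time. Using RCM, HOPS, BGU (subtract circle equations pairwise → linear system) gives (x, y) ≈ (7.4, 52.8).
Distances from that point to each station vs reported:
  RCM: calculated 86.5 vs reported 86.5 → residual 0.0 km
  HOPS: calculated 45.7 vs reported 45.7 → residual 0.0 km
  BGU: calculated 152.9 vs reported 152.9 → residual 0.0 km
  PAS: calculated 142.1 vs reported 174.5 → residual 32.4 km
RCM, HOPS, BGU are mutually consistent (residuals ≈ 0); PAS is off by 32.4 km.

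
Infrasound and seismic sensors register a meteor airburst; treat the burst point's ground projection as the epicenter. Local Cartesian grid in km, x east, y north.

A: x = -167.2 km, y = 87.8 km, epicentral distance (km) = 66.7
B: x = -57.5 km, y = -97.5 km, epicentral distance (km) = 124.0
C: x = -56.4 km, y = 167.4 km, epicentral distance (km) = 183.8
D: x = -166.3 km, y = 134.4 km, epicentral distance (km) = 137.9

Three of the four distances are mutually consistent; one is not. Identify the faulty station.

Solve using three stations at a time. Using B, C, D (subtract circle equations pairwise → linear system) gives (x, y) ≈ (-133.4, 0.5).
Distances from that point to each station vs reported:
  A: calculated 93.6 vs reported 66.7 → residual 26.9 km
  B: calculated 124.0 vs reported 124.0 → residual 0.0 km
  C: calculated 183.8 vs reported 183.8 → residual 0.0 km
  D: calculated 137.9 vs reported 137.9 → residual 0.0 km
B, C, D are mutually consistent (residuals ≈ 0); A is off by 26.9 km.

A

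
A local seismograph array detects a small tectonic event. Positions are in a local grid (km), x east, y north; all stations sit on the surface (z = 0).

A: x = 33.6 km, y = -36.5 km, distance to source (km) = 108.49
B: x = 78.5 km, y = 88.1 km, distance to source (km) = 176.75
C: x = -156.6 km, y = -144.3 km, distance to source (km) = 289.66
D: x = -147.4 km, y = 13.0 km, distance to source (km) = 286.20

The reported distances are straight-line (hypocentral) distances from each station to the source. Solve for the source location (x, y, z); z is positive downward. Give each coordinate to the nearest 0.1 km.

(119.5, -75.2, 53.8)

Each station gives a sphere (x−x_i)² + (y−y_i)² + z² = d_i² (stations at z=0).
Subtracting the A sphere from B and C: z² cancels, leaving linear equations in x and y:
89.8 x + 249.2 y = -8007.83
-380.4 x − 215.6 y = -29248.00
Solving: x ≈ 119.508, y ≈ -75.199 km (keep extra digits for the depth step; rounded: 119.5, -75.2).
Then from the A sphere: z² = 108.49² − (x − 33.6)² − (y + 36.5)² with x = 119.508, y = -75.199, so z ≈ 53.780 ≈ 53.8 km.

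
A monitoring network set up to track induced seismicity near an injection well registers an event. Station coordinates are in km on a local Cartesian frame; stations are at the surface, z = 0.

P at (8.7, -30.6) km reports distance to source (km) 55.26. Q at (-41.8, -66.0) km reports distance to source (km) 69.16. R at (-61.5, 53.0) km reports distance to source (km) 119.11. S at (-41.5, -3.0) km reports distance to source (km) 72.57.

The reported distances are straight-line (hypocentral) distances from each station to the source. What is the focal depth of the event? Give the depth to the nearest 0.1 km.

Each station gives a sphere (x−x_i)² + (y−y_i)² + z² = d_i² (stations at z=0).
Subtracting the P sphere from Q and R: z² cancels, leaving linear equations in x and y:
-101.0 x − 70.8 y = 3361.75
-140.4 x + 167.2 y = -5554.32
Solving: x ≈ -6.293, y ≈ -38.504 km (keep extra digits for the depth step; rounded: -6.3, -38.5).
Then from the P sphere: z² = 55.26² − (x − 8.7)² − (y + 30.6)² with x = -6.293, y = -38.504, so z ≈ 52.597 ≈ 52.6 km.

z ≈ 52.6 km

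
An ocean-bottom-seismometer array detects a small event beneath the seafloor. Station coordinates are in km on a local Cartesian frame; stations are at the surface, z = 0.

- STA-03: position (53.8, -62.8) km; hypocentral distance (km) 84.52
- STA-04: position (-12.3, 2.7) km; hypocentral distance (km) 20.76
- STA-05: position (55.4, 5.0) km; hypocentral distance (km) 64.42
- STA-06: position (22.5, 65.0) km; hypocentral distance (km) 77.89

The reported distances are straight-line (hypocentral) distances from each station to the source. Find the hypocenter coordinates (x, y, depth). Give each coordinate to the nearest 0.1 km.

x ≈ -5.6 km, y ≈ -5.4 km, depth ≈ 17.9 km

Each station gives a sphere (x−x_i)² + (y−y_i)² + z² = d_i² (stations at z=0).
Subtracting the STA-03 sphere from STA-04 and STA-05: z² cancels, leaving linear equations in x and y:
-132.2 x + 131.0 y = 32.95
3.2 x + 135.6 y = -750.43
Solving: x ≈ -5.602, y ≈ -5.402 km (keep extra digits for the depth step; rounded: -5.6, -5.4).
Then from the STA-03 sphere: z² = 84.52² − (x − 53.8)² − (y + 62.8)² with x = -5.602, y = -5.402, so z ≈ 17.903 ≈ 17.9 km.
Check against STA-06 (with the unrounded solution): distance 77.89 ≈ 77.89 km. ✓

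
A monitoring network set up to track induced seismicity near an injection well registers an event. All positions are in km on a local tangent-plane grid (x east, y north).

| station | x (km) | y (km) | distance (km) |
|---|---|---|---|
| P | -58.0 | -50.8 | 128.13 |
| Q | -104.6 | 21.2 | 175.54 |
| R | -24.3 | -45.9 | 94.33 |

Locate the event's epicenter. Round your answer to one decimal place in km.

Circle about each station: (x + 58.0)² + (y + 50.8)² = 128.13²; (x + 104.6)² + (y − 21.2)² = 175.54²; (x + 24.3)² + (y + 45.9)² = 94.33².
Subtracting pairs of circle equations eliminates x²+y² and gives linear equations (the radical axes):
-93.2 x + 144.0 y = -8951.03
67.4 x + 9.8 y = 4271.81
Solving the 2×2 system: x ≈ 66.2, y ≈ -19.3 km.

x ≈ 66.2 km, y ≈ -19.3 km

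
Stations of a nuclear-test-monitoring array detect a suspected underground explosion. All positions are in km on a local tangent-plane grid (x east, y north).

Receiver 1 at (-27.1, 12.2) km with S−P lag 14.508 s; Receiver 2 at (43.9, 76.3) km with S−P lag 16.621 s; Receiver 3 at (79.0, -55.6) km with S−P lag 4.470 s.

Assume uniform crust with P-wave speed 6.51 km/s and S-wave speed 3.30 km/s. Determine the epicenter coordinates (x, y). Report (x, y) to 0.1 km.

Distance from S−P lag: d = Δt · v_P v_S / (v_P − v_S) = Δt · (6.51·3.30)/(6.51−3.30) ≈ 6.6925·Δt.
So d_Receiver 1 = 97.10, d_Receiver 2 = 111.24, d_Receiver 3 = 29.92 km.
Circle about each station: (x + 27.1)² + (y − 12.2)² = 97.10²; (x − 43.9)² + (y − 76.3)² = 111.24²; (x − 79.0)² + (y + 55.6)² = 29.92².
Subtracting the Receiver 1 equation from the Receiver 2 and Receiver 3 equations removes the quadratic terms:
142.0 x + 128.2 y = 3919.72
212.2 x − 135.6 y = 16982.31
Solving the 2×2 system: x ≈ 58.3, y ≈ -34.0 km.

x ≈ 58.3 km, y ≈ -34.0 km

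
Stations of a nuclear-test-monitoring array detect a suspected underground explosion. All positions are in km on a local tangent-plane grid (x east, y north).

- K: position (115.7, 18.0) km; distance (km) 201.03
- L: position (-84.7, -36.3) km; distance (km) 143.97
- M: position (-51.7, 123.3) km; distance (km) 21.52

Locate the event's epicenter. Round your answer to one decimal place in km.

Circle about each station: (x − 115.7)² + (y − 18.0)² = 201.03²; (x + 84.7)² + (y + 36.3)² = 143.97²; (x + 51.7)² + (y − 123.3)² = 21.52².
Subtracting the K equation from the L and M equations removes the quadratic terms:
-400.8 x − 108.6 y = 14466.99
-334.8 x + 210.6 y = 44115.24
Solving the 2×2 system: x ≈ -64.9, y ≈ 106.3 km.
Check against K (with the unrounded x, y): √((x − 115.7)²+(y − 18.0)²) = 201.03 ≈ 201.03 km. ✓

-64.9 km east, 106.3 km north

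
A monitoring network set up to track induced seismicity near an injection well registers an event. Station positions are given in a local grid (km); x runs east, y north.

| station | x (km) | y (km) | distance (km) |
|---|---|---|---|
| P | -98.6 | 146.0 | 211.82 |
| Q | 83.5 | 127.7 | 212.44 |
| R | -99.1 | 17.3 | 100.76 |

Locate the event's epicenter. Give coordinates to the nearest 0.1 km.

-27.4 km east, -53.5 km north

Circle about each station: (x + 98.6)² + (y − 146.0)² = 211.82²; (x − 83.5)² + (y − 127.7)² = 212.44²; (x + 99.1)² + (y − 17.3)² = 100.76².
Subtracting the P equation from the Q and R equations removes the quadratic terms:
364.2 x − 36.6 y = -8021.46
-1.0 x − 257.4 y = 13797.27
Solving the 2×2 system: x ≈ -27.4, y ≈ -53.5 km.
Check against P (with the unrounded x, y): √((x + 98.6)²+(y − 146.0)²) = 211.82 ≈ 211.82 km. ✓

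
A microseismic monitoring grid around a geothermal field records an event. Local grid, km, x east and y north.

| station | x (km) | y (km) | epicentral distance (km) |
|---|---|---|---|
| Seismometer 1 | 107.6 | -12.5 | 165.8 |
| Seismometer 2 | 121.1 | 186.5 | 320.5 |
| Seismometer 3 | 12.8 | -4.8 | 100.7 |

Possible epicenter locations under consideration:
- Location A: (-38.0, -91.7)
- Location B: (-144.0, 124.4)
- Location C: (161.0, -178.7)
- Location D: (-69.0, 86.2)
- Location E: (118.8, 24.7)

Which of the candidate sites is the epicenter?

For each candidate, compare |candidate − station| to the reported distance:
Location A: residuals Seismometer 1 0.1, Seismometer 2 0.0, Seismometer 3 0.0 → max 0.1 km
Location B: residuals Seismometer 1 120.6, Seismometer 2 48.2, Seismometer 3 102.5 → max 120.6 km
Location C: residuals Seismometer 1 8.8, Seismometer 2 46.9, Seismometer 3 127.8 → max 127.8 km
Location D: residuals Seismometer 1 36.5, Seismometer 2 105.6, Seismometer 3 21.7 → max 105.6 km
Location E: residuals Seismometer 1 127.0, Seismometer 2 158.7, Seismometer 3 9.3 → max 158.7 km
Only Location A has all residuals ≈ 0.

Location A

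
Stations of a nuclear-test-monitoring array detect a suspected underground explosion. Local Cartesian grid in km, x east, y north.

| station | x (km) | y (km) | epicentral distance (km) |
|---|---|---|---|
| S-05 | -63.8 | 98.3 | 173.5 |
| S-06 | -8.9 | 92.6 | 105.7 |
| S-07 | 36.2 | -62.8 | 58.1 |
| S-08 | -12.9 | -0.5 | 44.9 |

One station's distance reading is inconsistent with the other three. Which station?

S-05

Solve using three stations at a time. Using S-06, S-07, S-08 (subtract circle equations pairwise → linear system) gives (x, y) ≈ (31.7, -5.0).
Distances from that point to each station vs reported:
  S-05: calculated 140.6 vs reported 173.5 → residual 32.9 km
  S-06: calculated 105.7 vs reported 105.7 → residual 0.0 km
  S-07: calculated 58.0 vs reported 58.1 → residual 0.1 km
  S-08: calculated 44.8 vs reported 44.9 → residual 0.1 km
S-06, S-07, S-08 are mutually consistent (residuals ≈ 0); S-05 is off by 32.9 km.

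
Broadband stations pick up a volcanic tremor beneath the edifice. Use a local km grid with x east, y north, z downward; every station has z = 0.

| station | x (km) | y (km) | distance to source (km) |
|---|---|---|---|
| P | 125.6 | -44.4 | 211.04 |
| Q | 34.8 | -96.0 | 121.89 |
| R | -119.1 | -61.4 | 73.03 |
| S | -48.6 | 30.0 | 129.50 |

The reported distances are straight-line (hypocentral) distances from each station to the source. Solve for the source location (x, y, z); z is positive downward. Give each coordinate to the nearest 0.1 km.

Each station gives a sphere (x−x_i)² + (y−y_i)² + z² = d_i² (stations at z=0).
Subtracting the P sphere from Q and R: z² cancels, leaving linear equations in x and y:
-181.6 x − 103.2 y = 22361.03
-489.4 x − 34.0 y = 39412.55
Solving: x ≈ -74.599, y ≈ -85.405 km (keep extra digits for the depth step; rounded: -74.6, -85.4).
Then from the P sphere: z² = 211.04² − (x − 125.6)² − (y + 44.4)² with x = -74.599, y = -85.405, so z ≈ 52.696 ≈ 52.7 km.

x ≈ -74.6 km, y ≈ -85.4 km, depth ≈ 52.7 km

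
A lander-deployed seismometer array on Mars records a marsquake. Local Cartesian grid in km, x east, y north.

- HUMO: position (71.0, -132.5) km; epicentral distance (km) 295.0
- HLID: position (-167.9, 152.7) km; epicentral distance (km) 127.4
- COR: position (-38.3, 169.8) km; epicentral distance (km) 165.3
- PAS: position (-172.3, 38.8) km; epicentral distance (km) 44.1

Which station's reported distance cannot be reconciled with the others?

Solve using three stations at a time. Using HLID, COR, PAS (subtract circle equations pairwise → linear system) gives (x, y) ≈ (-128.8, 31.4).
Distances from that point to each station vs reported:
  HUMO: calculated 258.4 vs reported 295.0 → residual 36.6 km
  HLID: calculated 127.4 vs reported 127.4 → residual 0.0 km
  COR: calculated 165.3 vs reported 165.3 → residual 0.0 km
  PAS: calculated 44.1 vs reported 44.1 → residual 0.0 km
HLID, COR, PAS are mutually consistent (residuals ≈ 0); HUMO is off by 36.6 km.

HUMO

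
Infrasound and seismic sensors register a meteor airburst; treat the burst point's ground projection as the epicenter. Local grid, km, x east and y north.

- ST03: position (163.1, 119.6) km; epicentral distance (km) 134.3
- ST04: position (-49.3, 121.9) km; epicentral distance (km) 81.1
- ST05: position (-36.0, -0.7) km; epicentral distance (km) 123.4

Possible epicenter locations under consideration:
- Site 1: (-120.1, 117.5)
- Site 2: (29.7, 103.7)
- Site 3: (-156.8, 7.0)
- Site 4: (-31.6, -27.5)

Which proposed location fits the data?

For each candidate, compare |candidate − station| to the reported distance:
Site 1: residuals ST03 148.9, ST04 10.2, ST05 21.7 → max 148.9 km
Site 2: residuals ST03 0.0, ST04 0.0, ST05 0.0 → max 0.0 km
Site 3: residuals ST03 204.8, ST04 76.2, ST05 2.4 → max 204.8 km
Site 4: residuals ST03 109.7, ST04 69.3, ST05 96.2 → max 109.7 km
Only Site 2 has all residuals ≈ 0.

Site 2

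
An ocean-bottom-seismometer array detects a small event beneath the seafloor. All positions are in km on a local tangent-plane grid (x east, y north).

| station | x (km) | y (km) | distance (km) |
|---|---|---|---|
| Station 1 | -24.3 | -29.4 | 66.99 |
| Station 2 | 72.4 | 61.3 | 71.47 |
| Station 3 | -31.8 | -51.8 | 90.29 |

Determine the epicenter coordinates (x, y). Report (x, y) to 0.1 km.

x ≈ 8.7 km, y ≈ 28.9 km

Circle about each station: (x + 24.3)² + (y + 29.4)² = 66.99²; (x − 72.4)² + (y − 61.3)² = 71.47²; (x + 31.8)² + (y + 51.8)² = 90.29².
Subtracting pairs of circle equations eliminates x²+y² and gives linear equations (the radical axes):
193.4 x + 181.4 y = 6924.30
-15.0 x − 44.8 y = -1424.99
Solving the 2×2 system: x ≈ 8.7, y ≈ 28.9 km.
Check against Station 1 (with the unrounded x, y): √((x + 24.3)²+(y + 29.4)²) = 66.99 ≈ 66.99 km. ✓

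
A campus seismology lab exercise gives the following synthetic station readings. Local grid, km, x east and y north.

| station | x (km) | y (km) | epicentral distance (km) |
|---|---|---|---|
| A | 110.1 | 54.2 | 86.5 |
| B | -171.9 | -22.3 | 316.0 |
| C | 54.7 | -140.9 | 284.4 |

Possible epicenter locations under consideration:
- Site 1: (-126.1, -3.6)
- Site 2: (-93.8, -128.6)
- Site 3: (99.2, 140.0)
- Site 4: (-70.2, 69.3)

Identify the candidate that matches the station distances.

Site 3

For each candidate, compare |candidate − station| to the reported distance:
Site 1: residuals A 156.7, B 266.5, C 57.4 → max 266.5 km
Site 2: residuals A 187.3, B 184.1, C 135.4 → max 187.3 km
Site 3: residuals A 0.0, B 0.0, C 0.0 → max 0.0 km
Site 4: residuals A 94.4, B 179.1, C 39.9 → max 179.1 km
Only Site 3 has all residuals ≈ 0.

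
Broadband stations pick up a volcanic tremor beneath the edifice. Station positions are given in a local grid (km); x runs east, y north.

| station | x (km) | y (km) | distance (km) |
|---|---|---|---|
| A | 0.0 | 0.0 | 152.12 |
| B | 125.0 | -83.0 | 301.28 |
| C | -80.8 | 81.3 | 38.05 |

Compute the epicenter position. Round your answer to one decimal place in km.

Circle about each station: x² + y² = 152.12²; (x − 125.0)² + (y + 83.0)² = 301.28²; (x + 80.8)² + (y − 81.3)² = 38.05².
Subtracting the A equation from the B and C equations removes the quadratic terms:
250.0 x − 166.0 y = -45115.14
-161.6 x + 162.6 y = 34831.02
Solving the 2×2 system: x ≈ -112.4, y ≈ 102.5 km.
Check against A (with the unrounded x, y): √(x²+y²) = 152.12 ≈ 152.12 km. ✓

x ≈ -112.4 km, y ≈ 102.5 km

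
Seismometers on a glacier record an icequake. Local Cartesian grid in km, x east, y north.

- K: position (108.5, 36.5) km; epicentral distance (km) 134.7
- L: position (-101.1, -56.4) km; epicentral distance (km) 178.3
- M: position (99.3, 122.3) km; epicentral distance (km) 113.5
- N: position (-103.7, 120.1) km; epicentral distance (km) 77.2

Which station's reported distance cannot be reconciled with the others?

N

Solve using three stations at a time. Using K, L, M (subtract circle equations pairwise → linear system) gives (x, y) ≈ (-11.5, 97.7).
Distances from that point to each station vs reported:
  K: calculated 134.7 vs reported 134.7 → residual 0.0 km
  L: calculated 178.3 vs reported 178.3 → residual 0.0 km
  M: calculated 113.5 vs reported 113.5 → residual 0.0 km
  N: calculated 94.9 vs reported 77.2 → residual 17.7 km
K, L, M are mutually consistent (residuals ≈ 0); N is off by 17.7 km.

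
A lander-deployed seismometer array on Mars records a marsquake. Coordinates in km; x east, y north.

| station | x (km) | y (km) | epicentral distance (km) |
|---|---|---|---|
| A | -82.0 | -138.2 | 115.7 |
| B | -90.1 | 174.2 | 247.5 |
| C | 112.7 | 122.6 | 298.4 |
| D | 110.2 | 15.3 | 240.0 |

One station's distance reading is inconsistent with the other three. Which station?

A

Solve using three stations at a time. Using B, C, D (subtract circle equations pairwise → linear system) gives (x, y) ≈ (-113.4, -72.3).
Distances from that point to each station vs reported:
  A: calculated 73.0 vs reported 115.7 → residual 42.7 km
  B: calculated 247.6 vs reported 247.5 → residual 0.1 km
  C: calculated 298.5 vs reported 298.4 → residual 0.1 km
  D: calculated 240.1 vs reported 240.0 → residual 0.1 km
B, C, D are mutually consistent (residuals ≈ 0); A is off by 42.7 km.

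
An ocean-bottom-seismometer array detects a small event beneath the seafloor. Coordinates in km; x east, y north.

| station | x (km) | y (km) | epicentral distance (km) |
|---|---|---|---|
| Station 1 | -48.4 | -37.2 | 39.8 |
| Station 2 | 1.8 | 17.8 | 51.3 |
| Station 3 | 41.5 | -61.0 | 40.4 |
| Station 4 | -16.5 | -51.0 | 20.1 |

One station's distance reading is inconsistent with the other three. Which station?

Station 3

Solve using three stations at a time. Using Station 1, Station 2, Station 4 (subtract circle equations pairwise → linear system) gives (x, y) ≈ (-8.9, -32.4).
Distances from that point to each station vs reported:
  Station 1: calculated 39.8 vs reported 39.8 → residual 0.0 km
  Station 2: calculated 51.3 vs reported 51.3 → residual 0.0 km
  Station 3: calculated 57.9 vs reported 40.4 → residual 17.5 km
  Station 4: calculated 20.1 vs reported 20.1 → residual 0.0 km
Station 1, Station 2, Station 4 are mutually consistent (residuals ≈ 0); Station 3 is off by 17.5 km.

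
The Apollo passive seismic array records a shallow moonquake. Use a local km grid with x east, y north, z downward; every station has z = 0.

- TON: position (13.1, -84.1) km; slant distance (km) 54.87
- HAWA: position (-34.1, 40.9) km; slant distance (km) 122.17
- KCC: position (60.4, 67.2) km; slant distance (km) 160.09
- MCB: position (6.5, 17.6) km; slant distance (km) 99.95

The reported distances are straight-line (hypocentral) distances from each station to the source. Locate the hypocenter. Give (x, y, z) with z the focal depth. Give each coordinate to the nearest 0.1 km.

Each station gives a sphere (x−x_i)² + (y−y_i)² + z² = d_i² (stations at z=0).
Subtracting the TON sphere from HAWA and KCC: z² cancels, leaving linear equations in x and y:
-94.4 x + 250.0 y = -16323.59
94.6 x + 302.6 y = -21698.51
Solving: x ≈ -9.291, y ≈ -68.802 km (keep extra digits for the depth step; rounded: -9.3, -68.8).
Then from the TON sphere: z² = 54.87² − (x − 13.1)² − (y + 84.1)² with x = -9.291, y = -68.802, so z ≈ 47.700 ≈ 47.7 km.
Check against MCB (with the unrounded solution): distance 99.95 ≈ 99.95 km. ✓

(-9.3, -68.8, 47.7)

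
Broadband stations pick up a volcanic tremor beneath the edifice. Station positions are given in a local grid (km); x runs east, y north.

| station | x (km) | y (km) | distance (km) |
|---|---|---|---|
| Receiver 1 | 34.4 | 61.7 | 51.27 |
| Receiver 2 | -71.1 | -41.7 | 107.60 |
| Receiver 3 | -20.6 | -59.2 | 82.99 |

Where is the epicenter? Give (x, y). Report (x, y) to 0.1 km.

Circle about each station: (x − 34.4)² + (y − 61.7)² = 51.27²; (x + 71.1)² + (y + 41.7)² = 107.60²; (x + 20.6)² + (y + 59.2)² = 82.99².
Subtracting the Receiver 1 equation from the Receiver 2 and Receiver 3 equations removes the quadratic terms:
-211.0 x − 206.8 y = -7145.30
-110.0 x − 241.8 y = -5319.98
Solving the 2×2 system: x ≈ 22.2, y ≈ 11.9 km.

(22.2, 11.9)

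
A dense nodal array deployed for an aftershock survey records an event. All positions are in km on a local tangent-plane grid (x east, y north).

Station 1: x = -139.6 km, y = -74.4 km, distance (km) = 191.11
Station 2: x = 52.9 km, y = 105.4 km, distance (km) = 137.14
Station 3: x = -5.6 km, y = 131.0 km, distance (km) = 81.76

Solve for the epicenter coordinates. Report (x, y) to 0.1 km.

-84.2 km east, 108.5 km north

Circle about each station: (x + 139.6)² + (y + 74.4)² = 191.11²; (x − 52.9)² + (y − 105.4)² = 137.14²; (x + 5.6)² + (y − 131.0)² = 81.76².
Subtracting pairs of circle equations eliminates x²+y² and gives linear equations (the radical axes):
385.0 x + 359.6 y = 6599.70
268.0 x + 410.8 y = 22007.17
Solving the 2×2 system: x ≈ -84.2, y ≈ 108.5 km.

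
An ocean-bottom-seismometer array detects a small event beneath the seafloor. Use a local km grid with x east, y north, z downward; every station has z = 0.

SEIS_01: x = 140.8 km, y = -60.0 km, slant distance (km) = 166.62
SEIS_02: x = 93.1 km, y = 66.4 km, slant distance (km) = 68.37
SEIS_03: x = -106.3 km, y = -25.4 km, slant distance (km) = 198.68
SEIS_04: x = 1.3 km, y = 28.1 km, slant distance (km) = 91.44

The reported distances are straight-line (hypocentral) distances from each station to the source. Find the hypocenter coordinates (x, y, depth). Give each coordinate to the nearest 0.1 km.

(57.0, 71.9, 57.8)

Each station gives a sphere (x−x_i)² + (y−y_i)² + z² = d_i² (stations at z=0).
Subtracting the SEIS_01 sphere from SEIS_02 and SEIS_03: z² cancels, leaving linear equations in x and y:
-95.4 x + 252.8 y = 12739.70
-494.2 x + 69.2 y = -23191.31
Solving: x ≈ 56.995, y ≈ 71.903 km (keep extra digits for the depth step; rounded: 57.0, 71.9).
Then from the SEIS_01 sphere: z² = 166.62² − (x − 140.8)² − (y + 60.0)² with x = 56.995, y = 71.903, so z ≈ 57.797 ≈ 57.8 km.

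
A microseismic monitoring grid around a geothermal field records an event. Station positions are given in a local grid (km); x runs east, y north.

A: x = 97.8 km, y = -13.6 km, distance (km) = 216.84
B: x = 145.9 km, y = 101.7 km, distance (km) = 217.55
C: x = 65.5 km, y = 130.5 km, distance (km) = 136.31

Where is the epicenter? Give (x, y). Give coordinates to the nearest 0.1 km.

x ≈ -70.6 km, y ≈ 123.0 km

Circle about each station: (x − 97.8)² + (y + 13.6)² = 216.84²; (x − 145.9)² + (y − 101.7)² = 217.55²; (x − 65.5)² + (y − 130.5)² = 136.31².
Subtracting the A equation from the B and C equations removes the quadratic terms:
96.2 x + 230.6 y = 21571.48
-64.6 x + 288.2 y = 40009.87
Solving the 2×2 system: x ≈ -70.6, y ≈ 123.0 km.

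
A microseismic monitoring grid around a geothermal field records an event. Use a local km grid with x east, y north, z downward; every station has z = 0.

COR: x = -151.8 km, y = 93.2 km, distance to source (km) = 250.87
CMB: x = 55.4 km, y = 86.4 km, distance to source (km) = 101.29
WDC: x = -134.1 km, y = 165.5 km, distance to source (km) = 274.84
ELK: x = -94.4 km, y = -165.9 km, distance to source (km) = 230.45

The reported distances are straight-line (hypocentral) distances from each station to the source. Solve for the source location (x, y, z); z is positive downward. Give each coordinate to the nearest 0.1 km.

Each station gives a sphere (x−x_i)² + (y−y_i)² + z² = d_i² (stations at z=0).
Subtracting the COR sphere from CMB and WDC: z² cancels, leaving linear equations in x and y:
414.4 x − 13.6 y = 31480.73
35.4 x + 144.6 y = 1042.31
Solving: x ≈ 75.596, y ≈ -11.299 km (keep extra digits for the depth step; rounded: 75.6, -11.3).
Then from the COR sphere: z² = 250.87² − (x + 151.8)² − (y − 93.2)² with x = 75.596, y = -11.299, so z ≈ 17.515 ≈ 17.5 km.
Check against ELK (with the unrounded solution): distance 230.45 ≈ 230.45 km. ✓

(75.6, -11.3, 17.5)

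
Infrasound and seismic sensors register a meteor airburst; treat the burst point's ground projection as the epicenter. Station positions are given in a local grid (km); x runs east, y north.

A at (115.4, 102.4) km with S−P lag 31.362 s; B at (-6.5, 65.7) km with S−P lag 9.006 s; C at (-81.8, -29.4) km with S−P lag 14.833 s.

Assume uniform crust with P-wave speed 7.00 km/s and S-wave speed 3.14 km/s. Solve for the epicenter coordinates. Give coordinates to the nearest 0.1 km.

x ≈ -55.6 km, y ≈ 50.9 km

Distance from S−P lag: d = Δt · v_P v_S / (v_P − v_S) = Δt · (7.00·3.14)/(7.00−3.14) ≈ 5.6943·Δt.
So d_A = 178.58, d_B = 51.28, d_C = 84.46 km.
Circle about each station: (x − 115.4)² + (y − 102.4)² = 178.58²; (x + 6.5)² + (y − 65.7)² = 51.28²; (x + 81.8)² + (y + 29.4)² = 84.46².
Subtracting the A equation from the B and C equations removes the quadratic terms:
-243.8 x − 73.4 y = 9817.00
-394.4 x − 263.6 y = 8510.00
Solving the 2×2 system: x ≈ -55.6, y ≈ 50.9 km.
Check against A (with the unrounded x, y): √((x − 115.4)²+(y − 102.4)²) = 178.58 ≈ 178.58 km. ✓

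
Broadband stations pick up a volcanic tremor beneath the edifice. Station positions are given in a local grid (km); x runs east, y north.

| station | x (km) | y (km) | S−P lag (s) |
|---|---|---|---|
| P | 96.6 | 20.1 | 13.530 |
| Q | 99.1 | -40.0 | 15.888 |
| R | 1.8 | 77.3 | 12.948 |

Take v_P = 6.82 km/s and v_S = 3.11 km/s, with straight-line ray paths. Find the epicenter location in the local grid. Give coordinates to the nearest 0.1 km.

(20.6, 5.7)

Distance from S−P lag: d = Δt · v_P v_S / (v_P − v_S) = Δt · (6.82·3.11)/(6.82−3.11) ≈ 5.7170·Δt.
So d_P = 77.35, d_Q = 90.83, d_R = 74.02 km.
Circle about each station: (x − 96.6)² + (y − 20.1)² = 77.35²; (x − 99.1)² + (y + 40.0)² = 90.83²; (x − 1.8)² + (y − 77.3)² = 74.02².
Subtracting pairs of circle equations eliminates x²+y² and gives linear equations (the radical axes):
5.0 x − 120.2 y = -581.83
-189.6 x + 114.4 y = -3252.98
Solving the 2×2 system: x ≈ 20.6, y ≈ 5.7 km.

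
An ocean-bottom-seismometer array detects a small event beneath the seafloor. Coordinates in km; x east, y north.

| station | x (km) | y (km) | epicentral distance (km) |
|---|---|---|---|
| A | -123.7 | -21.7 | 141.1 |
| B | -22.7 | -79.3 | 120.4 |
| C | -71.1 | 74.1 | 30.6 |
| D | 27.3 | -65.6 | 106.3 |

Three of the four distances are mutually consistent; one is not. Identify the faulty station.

C

Solve using three stations at a time. Using A, B, D (subtract circle equations pairwise → linear system) gives (x, y) ≈ (4.0, 37.9).
Distances from that point to each station vs reported:
  A: calculated 141.0 vs reported 141.1 → residual 0.1 km
  B: calculated 120.2 vs reported 120.4 → residual 0.2 km
  C: calculated 83.4 vs reported 30.6 → residual 52.8 km
  D: calculated 106.1 vs reported 106.3 → residual 0.2 km
A, B, D are mutually consistent (residuals ≈ 0); C is off by 52.8 km.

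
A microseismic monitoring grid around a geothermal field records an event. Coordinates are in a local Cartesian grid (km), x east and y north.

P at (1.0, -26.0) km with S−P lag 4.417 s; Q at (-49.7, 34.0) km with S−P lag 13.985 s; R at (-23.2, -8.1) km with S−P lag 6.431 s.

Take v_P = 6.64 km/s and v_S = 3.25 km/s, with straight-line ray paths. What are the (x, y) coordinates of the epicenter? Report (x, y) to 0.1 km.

Distance from S−P lag: d = Δt · v_P v_S / (v_P − v_S) = Δt · (6.64·3.25)/(6.64−3.25) ≈ 6.3658·Δt.
So d_P = 28.12, d_Q = 89.03, d_R = 40.94 km.
Circle about each station: (x − 1.0)² + (y + 26.0)² = 28.12²; (x + 49.7)² + (y − 34.0)² = 89.03²; (x + 23.2)² + (y + 8.1)² = 40.94².
Subtracting the P equation from the Q and R equations removes the quadratic terms:
-101.4 x + 120.0 y = -4186.52
-48.4 x + 35.8 y = -958.50
Solving the 2×2 system: x ≈ -16.0, y ≈ -48.4 km.
Check against P (with the unrounded x, y): √((x − 1.0)²+(y + 26.0)²) = 28.13 ≈ 28.12 km. ✓

(-16.0, -48.4)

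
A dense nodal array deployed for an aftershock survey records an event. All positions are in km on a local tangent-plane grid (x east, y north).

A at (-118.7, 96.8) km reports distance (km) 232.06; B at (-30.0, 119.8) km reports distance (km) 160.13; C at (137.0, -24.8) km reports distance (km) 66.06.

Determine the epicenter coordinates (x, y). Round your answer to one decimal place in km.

x ≈ 104.3 km, y ≈ 32.6 km

Circle about each station: (x + 118.7)² + (y − 96.8)² = 232.06²; (x + 30.0)² + (y − 119.8)² = 160.13²; (x − 137.0)² + (y + 24.8)² = 66.06².
Subtracting pairs of circle equations eliminates x²+y² and gives linear equations (the radical axes):
177.4 x + 46.0 y = 20002.34
511.4 x − 243.2 y = 45412.03
Solving the 2×2 system: x ≈ 104.3, y ≈ 32.6 km.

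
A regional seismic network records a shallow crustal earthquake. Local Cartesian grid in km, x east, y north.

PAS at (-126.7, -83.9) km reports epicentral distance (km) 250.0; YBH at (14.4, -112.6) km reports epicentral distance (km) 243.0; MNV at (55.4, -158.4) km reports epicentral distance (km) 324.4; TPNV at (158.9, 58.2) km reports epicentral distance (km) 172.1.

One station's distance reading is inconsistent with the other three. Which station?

MNV

Solve using three stations at a time. Using PAS, YBH, TPNV (subtract circle equations pairwise → linear system) gives (x, y) ≈ (2.5, 130.1).
Distances from that point to each station vs reported:
  PAS: calculated 250.0 vs reported 250.0 → residual 0.0 km
  YBH: calculated 243.0 vs reported 243.0 → residual 0.0 km
  MNV: calculated 293.3 vs reported 324.4 → residual 31.1 km
  TPNV: calculated 172.1 vs reported 172.1 → residual 0.0 km
PAS, YBH, TPNV are mutually consistent (residuals ≈ 0); MNV is off by 31.1 km.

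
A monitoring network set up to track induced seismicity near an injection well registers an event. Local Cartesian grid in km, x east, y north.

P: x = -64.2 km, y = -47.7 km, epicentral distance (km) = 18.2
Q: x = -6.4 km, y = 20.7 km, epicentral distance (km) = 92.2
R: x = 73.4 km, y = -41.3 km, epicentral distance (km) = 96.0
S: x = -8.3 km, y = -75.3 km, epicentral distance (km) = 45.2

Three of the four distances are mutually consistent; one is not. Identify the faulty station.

Solve using three stations at a time. Using P, Q, S (subtract circle equations pairwise → linear system) gives (x, y) ≈ (-50.9, -60.1).
Distances from that point to each station vs reported:
  P: calculated 18.2 vs reported 18.2 → residual 0.0 km
  Q: calculated 92.2 vs reported 92.2 → residual 0.0 km
  R: calculated 125.7 vs reported 96.0 → residual 29.7 km
  S: calculated 45.2 vs reported 45.2 → residual 0.0 km
P, Q, S are mutually consistent (residuals ≈ 0); R is off by 29.7 km.

R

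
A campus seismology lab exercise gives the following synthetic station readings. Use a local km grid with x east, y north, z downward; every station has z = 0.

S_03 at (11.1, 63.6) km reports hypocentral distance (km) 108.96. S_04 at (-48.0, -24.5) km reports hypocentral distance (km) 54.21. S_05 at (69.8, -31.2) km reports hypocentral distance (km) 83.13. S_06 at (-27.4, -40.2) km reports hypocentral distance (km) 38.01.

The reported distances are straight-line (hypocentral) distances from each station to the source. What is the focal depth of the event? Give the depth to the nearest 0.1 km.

Each station gives a sphere (x−x_i)² + (y−y_i)² + z² = d_i² (stations at z=0).
Subtracting the S_03 sphere from S_04 and S_05: z² cancels, leaving linear equations in x and y:
-118.2 x − 176.2 y = 7669.64
117.4 x − 189.6 y = 6638.99
Solving: x ≈ -6.598, y ≈ -39.102 km (keep extra digits for the depth step; rounded: -6.6, -39.1).
Then from the S_03 sphere: z² = 108.96² − (x − 11.1)² − (y − 63.6)² with x = -6.598, y = -39.102, so z ≈ 31.802 ≈ 31.8 km.

31.8 km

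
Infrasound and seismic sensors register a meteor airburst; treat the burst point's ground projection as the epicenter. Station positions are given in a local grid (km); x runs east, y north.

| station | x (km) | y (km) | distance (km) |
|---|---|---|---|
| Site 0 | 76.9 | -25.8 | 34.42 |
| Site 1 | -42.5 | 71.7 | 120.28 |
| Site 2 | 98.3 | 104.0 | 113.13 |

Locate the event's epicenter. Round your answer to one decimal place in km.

(54.0, -0.1)

Circle about each station: (x − 76.9)² + (y + 25.8)² = 34.42²; (x + 42.5)² + (y − 71.7)² = 120.28²; (x − 98.3)² + (y − 104.0)² = 113.13².
Subtracting pairs of circle equations eliminates x²+y² and gives linear equations (the radical axes):
-238.8 x + 195.0 y = -12914.65
42.8 x + 259.6 y = 2285.98
Solving the 2×2 system: x ≈ 54.0, y ≈ -0.1 km.
Check against Site 0 (with the unrounded x, y): √((x − 76.9)²+(y + 25.8)²) = 34.42 ≈ 34.42 km. ✓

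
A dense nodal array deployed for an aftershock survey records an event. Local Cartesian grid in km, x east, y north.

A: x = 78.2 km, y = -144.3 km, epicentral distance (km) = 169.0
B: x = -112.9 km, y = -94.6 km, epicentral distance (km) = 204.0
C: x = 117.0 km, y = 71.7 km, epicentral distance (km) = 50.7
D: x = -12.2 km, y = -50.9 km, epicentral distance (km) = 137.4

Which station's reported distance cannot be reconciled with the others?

B

Solve using three stations at a time. Using A, C, D (subtract circle equations pairwise → linear system) gives (x, y) ≈ (103.8, 22.8).
Distances from that point to each station vs reported:
  A: calculated 169.0 vs reported 169.0 → residual 0.0 km
  B: calculated 246.4 vs reported 204.0 → residual 42.4 km
  C: calculated 50.7 vs reported 50.7 → residual 0.0 km
  D: calculated 137.4 vs reported 137.4 → residual 0.0 km
A, C, D are mutually consistent (residuals ≈ 0); B is off by 42.4 km.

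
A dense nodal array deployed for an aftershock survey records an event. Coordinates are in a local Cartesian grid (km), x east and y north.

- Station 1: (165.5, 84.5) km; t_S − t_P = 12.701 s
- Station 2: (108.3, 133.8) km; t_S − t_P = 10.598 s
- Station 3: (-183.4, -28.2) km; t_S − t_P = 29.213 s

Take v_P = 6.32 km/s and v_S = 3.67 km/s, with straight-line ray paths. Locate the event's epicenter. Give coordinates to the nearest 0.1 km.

Distance from S−P lag: d = Δt · v_P v_S / (v_P − v_S) = Δt · (6.32·3.67)/(6.32−3.67) ≈ 8.7526·Δt.
So d_Station 1 = 111.17, d_Station 2 = 92.76, d_Station 3 = 255.69 km.
Circle about each station: (x − 165.5)² + (y − 84.5)² = 111.17²; (x − 108.3)² + (y − 133.8)² = 92.76²; (x + 183.4)² + (y + 28.2)² = 255.69².
Subtracting the Station 1 equation from the Station 2 and Station 3 equations removes the quadratic terms:
-114.4 x + 98.6 y = -1144.82
-697.8 x − 225.4 y = -53118.31
Solving the 2×2 system: x ≈ 58.1, y ≈ 55.8 km.
Check against Station 1 (with the unrounded x, y): √((x − 165.5)²+(y − 84.5)²) = 111.17 ≈ 111.17 km. ✓

58.1 km east, 55.8 km north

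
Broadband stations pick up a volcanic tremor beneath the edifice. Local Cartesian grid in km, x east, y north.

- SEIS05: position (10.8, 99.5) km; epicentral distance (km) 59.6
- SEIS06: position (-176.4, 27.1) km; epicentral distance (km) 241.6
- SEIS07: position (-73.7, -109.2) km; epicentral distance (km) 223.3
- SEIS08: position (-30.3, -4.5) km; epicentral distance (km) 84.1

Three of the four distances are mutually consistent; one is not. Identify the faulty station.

SEIS08

Solve using three stations at a time. Using SEIS05, SEIS06, SEIS07 (subtract circle equations pairwise → linear system) gives (x, y) ≈ (61.6, 68.4).
Distances from that point to each station vs reported:
  SEIS05: calculated 59.6 vs reported 59.6 → residual 0.0 km
  SEIS06: calculated 241.6 vs reported 241.6 → residual 0.0 km
  SEIS07: calculated 223.3 vs reported 223.3 → residual 0.0 km
  SEIS08: calculated 117.3 vs reported 84.1 → residual 33.2 km
SEIS05, SEIS06, SEIS07 are mutually consistent (residuals ≈ 0); SEIS08 is off by 33.2 km.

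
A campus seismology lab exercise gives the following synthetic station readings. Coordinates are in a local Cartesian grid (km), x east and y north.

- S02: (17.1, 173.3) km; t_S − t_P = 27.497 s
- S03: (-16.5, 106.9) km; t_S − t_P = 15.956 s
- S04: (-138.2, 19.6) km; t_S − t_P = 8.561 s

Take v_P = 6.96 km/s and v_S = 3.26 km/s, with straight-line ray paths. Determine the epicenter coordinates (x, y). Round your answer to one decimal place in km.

(-92.2, 44.9)

Distance from S−P lag: d = Δt · v_P v_S / (v_P − v_S) = Δt · (6.96·3.26)/(6.96−3.26) ≈ 6.1323·Δt.
So d_S02 = 168.62, d_S03 = 97.85, d_S04 = 52.50 km.
Circle about each station: (x − 17.1)² + (y − 173.3)² = 168.62²; (x + 16.5)² + (y − 106.9)² = 97.85²; (x + 138.2)² + (y − 19.6)² = 52.50².
Subtracting the S02 equation from the S03 and S04 equations removes the quadratic terms:
-67.2 x − 132.8 y = 232.64
-310.6 x − 307.4 y = 14834.55
Solving the 2×2 system: x ≈ -92.2, y ≈ 44.9 km.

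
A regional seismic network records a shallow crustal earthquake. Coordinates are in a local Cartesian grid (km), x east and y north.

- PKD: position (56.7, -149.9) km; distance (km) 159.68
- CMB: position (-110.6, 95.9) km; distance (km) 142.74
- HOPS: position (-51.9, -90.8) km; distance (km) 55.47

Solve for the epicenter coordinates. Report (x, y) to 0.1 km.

(-54.6, -35.4)

Circle about each station: (x − 56.7)² + (y + 149.9)² = 159.68²; (x + 110.6)² + (y − 95.9)² = 142.74²; (x + 51.9)² + (y + 90.8)² = 55.47².
Subtracting the PKD equation from the CMB and HOPS equations removes the quadratic terms:
-334.6 x + 491.6 y = 867.26
-217.2 x + 118.2 y = 7674.13
Solving the 2×2 system: x ≈ -54.6, y ≈ -35.4 km.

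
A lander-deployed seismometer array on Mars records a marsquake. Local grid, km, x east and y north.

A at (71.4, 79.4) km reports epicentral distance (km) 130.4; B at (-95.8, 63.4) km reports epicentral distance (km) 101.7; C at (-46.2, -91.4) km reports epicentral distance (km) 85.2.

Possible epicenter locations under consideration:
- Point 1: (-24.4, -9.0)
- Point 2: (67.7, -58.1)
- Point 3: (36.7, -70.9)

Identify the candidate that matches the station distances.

For each candidate, compare |candidate − station| to the reported distance:
Point 1: residuals A 0.0, B 0.0, C 0.0 → max 0.0 km
Point 2: residuals A 7.1, B 102.0, C 33.5 → max 102.0 km
Point 3: residuals A 23.9, B 87.0, C 0.2 → max 87.0 km
Only Point 1 has all residuals ≈ 0.

Point 1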